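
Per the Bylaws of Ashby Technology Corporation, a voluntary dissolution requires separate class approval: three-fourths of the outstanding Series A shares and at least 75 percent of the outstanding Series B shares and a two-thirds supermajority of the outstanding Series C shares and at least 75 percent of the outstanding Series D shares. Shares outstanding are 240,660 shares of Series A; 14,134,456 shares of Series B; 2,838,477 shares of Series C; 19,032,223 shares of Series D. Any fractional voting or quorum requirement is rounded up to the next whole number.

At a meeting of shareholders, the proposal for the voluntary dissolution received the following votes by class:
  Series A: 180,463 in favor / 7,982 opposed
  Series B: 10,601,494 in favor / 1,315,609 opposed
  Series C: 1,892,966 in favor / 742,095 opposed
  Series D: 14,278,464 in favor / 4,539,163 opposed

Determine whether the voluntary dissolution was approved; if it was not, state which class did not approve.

Not approved — the Series A shares did not give the required vote.

Series A: 3/4 of 240660 = 180495; 180,495 required, 180,463 in favor — not approved.
Series B: 3/4 of 14134456 = 10600842; 10,600,842 required, 10,601,494 in favor — approved.
Series C: 2/3 of 2838477 = 1892318; 1,892,318 required, 1,892,966 in favor — approved.
Series D: 3/4 of 19032223 = 14274167.25, rounded up to 14274168; 14,274,168 required, 14,278,464 in favor — approved.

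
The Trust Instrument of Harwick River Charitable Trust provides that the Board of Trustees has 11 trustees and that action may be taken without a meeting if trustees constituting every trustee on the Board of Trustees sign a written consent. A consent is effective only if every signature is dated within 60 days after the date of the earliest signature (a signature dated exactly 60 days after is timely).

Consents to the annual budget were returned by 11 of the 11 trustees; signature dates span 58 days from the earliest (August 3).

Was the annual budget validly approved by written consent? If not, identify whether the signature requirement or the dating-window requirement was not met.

Signatures required: the unanimous vote of 11 — unanimous means all 11, so 11 needed; 11 signed. Sufficient.
Dating window: the latest signature is 58 days after the earliest; the limit is 60 days. Within the window.

Effective — both the signature and dating-window requirements are satisfied.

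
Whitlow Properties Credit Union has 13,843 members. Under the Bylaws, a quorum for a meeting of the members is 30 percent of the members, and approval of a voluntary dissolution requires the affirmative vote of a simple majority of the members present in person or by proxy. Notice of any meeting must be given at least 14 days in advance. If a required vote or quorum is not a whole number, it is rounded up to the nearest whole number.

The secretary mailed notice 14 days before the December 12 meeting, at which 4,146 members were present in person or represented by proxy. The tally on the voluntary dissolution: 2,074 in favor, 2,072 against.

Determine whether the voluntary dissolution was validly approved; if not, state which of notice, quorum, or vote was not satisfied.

Invalid — quorum requirement not satisfied.

Notice: 14 days given; 14 required. Satisfied.
Quorum: 30% of 13,843 = 4,152.90, rounded up to 4,153; 4,146 present. Not satisfied.
Vote: requires a majority of those present (4,146); a majority of 4146 is 2074, so 2,074 needed; 2,074 in favor. Satisfied.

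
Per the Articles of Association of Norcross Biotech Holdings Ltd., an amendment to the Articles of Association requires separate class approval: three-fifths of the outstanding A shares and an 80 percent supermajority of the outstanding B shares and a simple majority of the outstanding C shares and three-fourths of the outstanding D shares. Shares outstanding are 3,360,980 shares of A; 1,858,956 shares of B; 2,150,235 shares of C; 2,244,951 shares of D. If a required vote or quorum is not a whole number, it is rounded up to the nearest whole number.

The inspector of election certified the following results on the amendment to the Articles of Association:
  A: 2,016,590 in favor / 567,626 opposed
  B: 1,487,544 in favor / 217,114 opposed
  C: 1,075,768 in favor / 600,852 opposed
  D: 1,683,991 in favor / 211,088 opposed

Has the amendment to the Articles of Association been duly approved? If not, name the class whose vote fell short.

Approved — every class gave the required vote.

A: 3/5 of 3360980 = 2016588; 2,016,588 required, 2,016,590 in favor — approved.
B: 4/5 of 1858956 = 1487164.80, rounded up to 1487165; 1,487,165 required, 1,487,544 in favor — approved.
C: a majority of 2150235 is 1075118; 1,075,118 required, 1,075,768 in favor — approved.
D: 3/4 of 2244951 = 1683713.25, rounded up to 1683714; 1,683,714 required, 1,683,991 in favor — approved.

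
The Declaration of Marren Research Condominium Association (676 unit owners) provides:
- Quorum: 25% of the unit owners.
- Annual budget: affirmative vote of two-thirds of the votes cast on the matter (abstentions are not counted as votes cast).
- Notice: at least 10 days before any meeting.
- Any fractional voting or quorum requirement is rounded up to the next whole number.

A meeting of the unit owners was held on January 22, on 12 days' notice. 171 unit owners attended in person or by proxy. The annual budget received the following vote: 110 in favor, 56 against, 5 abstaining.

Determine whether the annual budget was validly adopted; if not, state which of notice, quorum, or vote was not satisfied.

Invalid — vote requirement not satisfied.

Notice: 12 days given; 10 required. Satisfied.
Quorum: 25% of 676 = 169; 171 present. Satisfied.
Vote: requires two-thirds of the votes cast (171 − 5 abstaining = 166); 2/3 of 166 = 110.67, rounded up to 111, so 111 needed; 110 in favor. Not satisfied.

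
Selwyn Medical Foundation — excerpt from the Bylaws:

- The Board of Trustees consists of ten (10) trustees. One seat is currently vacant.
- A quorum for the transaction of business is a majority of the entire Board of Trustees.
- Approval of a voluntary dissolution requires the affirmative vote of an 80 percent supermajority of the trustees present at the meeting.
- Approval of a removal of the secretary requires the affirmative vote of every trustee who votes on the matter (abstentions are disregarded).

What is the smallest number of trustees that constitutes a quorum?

A majority of 10 is 6.

6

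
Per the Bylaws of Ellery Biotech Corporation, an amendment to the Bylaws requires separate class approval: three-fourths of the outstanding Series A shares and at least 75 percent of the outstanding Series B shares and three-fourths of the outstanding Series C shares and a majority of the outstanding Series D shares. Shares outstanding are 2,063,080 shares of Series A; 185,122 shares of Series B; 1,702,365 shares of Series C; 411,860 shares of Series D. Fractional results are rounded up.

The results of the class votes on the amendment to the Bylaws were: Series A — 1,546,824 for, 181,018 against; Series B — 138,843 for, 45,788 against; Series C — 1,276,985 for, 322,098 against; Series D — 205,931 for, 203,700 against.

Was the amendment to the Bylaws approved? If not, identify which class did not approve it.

Not approved — the Series A shares did not give the required vote.

Series A: 3/4 of 2063080 = 1547310; 1,547,310 required, 1,546,824 in favor — not approved.
Series B: 3/4 of 185122 = 138841.50, rounded up to 138842; 138,842 required, 138,843 in favor — approved.
Series C: 3/4 of 1702365 = 1276773.75, rounded up to 1276774; 1,276,774 required, 1,276,985 in favor — approved.
Series D: a majority of 411860 is 205931; 205,931 required, 205,931 in favor — approved.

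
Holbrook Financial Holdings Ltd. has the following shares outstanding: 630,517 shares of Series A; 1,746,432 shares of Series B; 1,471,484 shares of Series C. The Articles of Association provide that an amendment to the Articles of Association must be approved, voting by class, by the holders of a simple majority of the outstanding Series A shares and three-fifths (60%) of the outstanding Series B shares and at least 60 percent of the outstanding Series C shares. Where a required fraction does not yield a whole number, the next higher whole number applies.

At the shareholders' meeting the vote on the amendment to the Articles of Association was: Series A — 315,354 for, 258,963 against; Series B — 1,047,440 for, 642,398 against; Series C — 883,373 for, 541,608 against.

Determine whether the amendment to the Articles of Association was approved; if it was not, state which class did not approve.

Series A: a majority of 630517 is 315259; 315,259 required, 315,354 in favor — approved.
Series B: 3/5 of 1746432 = 1047859.20, rounded up to 1047860; 1,047,860 required, 1,047,440 in favor — not approved.
Series C: 3/5 of 1471484 = 882890.40, rounded up to 882891; 882,891 required, 883,373 in favor — approved.

Not approved — the Series B shares did not give the required vote.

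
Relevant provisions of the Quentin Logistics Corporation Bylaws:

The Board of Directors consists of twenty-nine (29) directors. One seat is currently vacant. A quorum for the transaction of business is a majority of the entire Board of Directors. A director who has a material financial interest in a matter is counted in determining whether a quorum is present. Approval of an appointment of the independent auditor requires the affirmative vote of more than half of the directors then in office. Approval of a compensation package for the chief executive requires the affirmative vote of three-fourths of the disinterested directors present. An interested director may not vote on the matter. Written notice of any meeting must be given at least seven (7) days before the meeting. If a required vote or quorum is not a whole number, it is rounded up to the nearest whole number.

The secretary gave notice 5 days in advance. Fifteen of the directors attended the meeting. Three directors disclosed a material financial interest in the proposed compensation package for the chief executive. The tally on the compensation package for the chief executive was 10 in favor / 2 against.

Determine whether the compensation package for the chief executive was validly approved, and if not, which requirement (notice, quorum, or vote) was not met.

Notice: 5 days given; 7 required (5 < 7). Not satisfied.
Quorum: 15 present (interested directors count toward quorum); quorum is 15. Satisfied.
Vote: the compensation package for the chief executive requires three-fourths of the disinterested directors present (15 − 3 = 12). 3/4 of 12 = 9, so 9 affirmative votes are needed; 10 voted in favor. Satisfied.

Invalid — notice requirement not satisfied.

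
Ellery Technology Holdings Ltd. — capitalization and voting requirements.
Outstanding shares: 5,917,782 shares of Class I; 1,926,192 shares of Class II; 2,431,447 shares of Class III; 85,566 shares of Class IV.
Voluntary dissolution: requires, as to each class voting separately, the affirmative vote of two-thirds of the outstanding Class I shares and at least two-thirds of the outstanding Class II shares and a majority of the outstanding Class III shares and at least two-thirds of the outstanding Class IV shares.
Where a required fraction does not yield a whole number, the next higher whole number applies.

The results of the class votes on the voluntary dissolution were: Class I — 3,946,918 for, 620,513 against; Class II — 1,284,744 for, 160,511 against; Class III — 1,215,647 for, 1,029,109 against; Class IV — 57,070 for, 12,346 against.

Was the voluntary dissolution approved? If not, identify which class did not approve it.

Not approved — the Class III shares did not give the required vote.

Class I: 2/3 of 5917782 = 3945188; 3,945,188 required, 3,946,918 in favor — approved.
Class II: 2/3 of 1926192 = 1284128; 1,284,128 required, 1,284,744 in favor — approved.
Class III: a majority of 2431447 is 1215724; 1,215,724 required, 1,215,647 in favor — not approved.
Class IV: 2/3 of 85566 = 57044; 57,044 required, 57,070 in favor — approved.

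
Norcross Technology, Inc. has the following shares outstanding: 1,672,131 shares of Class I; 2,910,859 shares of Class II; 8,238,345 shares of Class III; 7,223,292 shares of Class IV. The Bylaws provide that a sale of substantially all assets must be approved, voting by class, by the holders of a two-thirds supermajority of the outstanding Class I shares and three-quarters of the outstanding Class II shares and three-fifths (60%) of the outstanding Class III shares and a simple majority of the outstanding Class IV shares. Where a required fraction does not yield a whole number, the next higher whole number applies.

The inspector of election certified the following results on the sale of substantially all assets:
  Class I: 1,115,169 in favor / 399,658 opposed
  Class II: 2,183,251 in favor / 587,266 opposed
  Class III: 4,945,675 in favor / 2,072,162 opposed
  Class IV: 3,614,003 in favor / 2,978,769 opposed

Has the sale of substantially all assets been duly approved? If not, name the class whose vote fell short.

Approved — every class gave the required vote.

Class I: 2/3 of 1672131 = 1114754; 1,114,754 required, 1,115,169 in favor — approved.
Class II: 3/4 of 2910859 = 2183144.25, rounded up to 2183145; 2,183,145 required, 2,183,251 in favor — approved.
Class III: 3/5 of 8238345 = 4943007; 4,943,007 required, 4,945,675 in favor — approved.
Class IV: a majority of 7223292 is 3611647; 3,611,647 required, 3,614,003 in favor — approved.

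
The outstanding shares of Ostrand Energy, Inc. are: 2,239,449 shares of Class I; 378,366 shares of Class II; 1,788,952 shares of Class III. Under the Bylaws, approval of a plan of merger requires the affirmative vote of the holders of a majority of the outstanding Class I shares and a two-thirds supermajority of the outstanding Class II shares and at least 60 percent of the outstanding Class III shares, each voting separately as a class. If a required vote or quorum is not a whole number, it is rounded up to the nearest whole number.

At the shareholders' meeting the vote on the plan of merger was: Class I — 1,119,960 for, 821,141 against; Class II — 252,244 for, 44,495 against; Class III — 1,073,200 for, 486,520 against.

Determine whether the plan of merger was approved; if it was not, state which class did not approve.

Class I: a majority of 2239449 is 1119725; 1,119,725 required, 1,119,960 in favor — approved.
Class II: 2/3 of 378366 = 252244; 252,244 required, 252,244 in favor — approved.
Class III: 3/5 of 1788952 = 1073371.20, rounded up to 1073372; 1,073,372 required, 1,073,200 in favor — not approved.

Not approved — the Class III shares did not give the required vote.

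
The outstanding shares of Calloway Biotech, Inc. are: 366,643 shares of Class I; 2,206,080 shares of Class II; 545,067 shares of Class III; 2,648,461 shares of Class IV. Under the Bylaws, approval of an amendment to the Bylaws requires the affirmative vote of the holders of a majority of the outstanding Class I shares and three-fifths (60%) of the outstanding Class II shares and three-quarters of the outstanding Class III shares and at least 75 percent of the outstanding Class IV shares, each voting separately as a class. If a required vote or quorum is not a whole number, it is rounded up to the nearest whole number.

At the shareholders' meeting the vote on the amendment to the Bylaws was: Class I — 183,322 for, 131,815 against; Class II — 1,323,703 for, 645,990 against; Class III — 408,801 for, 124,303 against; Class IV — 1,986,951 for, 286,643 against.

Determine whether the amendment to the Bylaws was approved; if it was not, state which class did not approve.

Class I: a majority of 366643 is 183322; 183,322 required, 183,322 in favor — approved.
Class II: 3/5 of 2206080 = 1323648; 1,323,648 required, 1,323,703 in favor — approved.
Class III: 3/4 of 545067 = 408800.25, rounded up to 408801; 408,801 required, 408,801 in favor — approved.
Class IV: 3/4 of 2648461 = 1986345.75, rounded up to 1986346; 1,986,346 required, 1,986,951 in favor — approved.

Approved — every class gave the required vote.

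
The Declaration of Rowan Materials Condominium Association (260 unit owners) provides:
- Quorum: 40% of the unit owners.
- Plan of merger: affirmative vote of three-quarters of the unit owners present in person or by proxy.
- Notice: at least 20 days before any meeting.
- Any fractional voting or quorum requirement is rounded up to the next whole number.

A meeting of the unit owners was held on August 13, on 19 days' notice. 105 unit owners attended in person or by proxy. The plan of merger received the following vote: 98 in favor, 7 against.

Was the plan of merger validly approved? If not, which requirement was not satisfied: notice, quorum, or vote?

Invalid — notice requirement not satisfied.

Notice: 19 days given; 20 required. Not satisfied.
Quorum: 40% of 260 = 104; 105 present. Satisfied.
Vote: requires three-fourths of those present (105); 3/4 of 105 = 78.75, rounded up to 79, so 79 needed; 98 in favor. Satisfied.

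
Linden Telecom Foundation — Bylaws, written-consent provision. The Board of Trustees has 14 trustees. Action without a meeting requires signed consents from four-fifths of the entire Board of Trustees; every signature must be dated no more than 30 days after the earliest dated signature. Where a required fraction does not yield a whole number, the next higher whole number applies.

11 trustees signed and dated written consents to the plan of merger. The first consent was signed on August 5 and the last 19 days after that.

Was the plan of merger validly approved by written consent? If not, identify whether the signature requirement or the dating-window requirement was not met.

Not effective — insufficient signatures.

Signatures required: four-fifths of 14 — 4/5 of 14 = 11.20, rounded up to 12, so 12 needed; 11 signed. Insufficient.
Dating window: the latest signature is 19 days after the earliest; the limit is 30 days. Within the window.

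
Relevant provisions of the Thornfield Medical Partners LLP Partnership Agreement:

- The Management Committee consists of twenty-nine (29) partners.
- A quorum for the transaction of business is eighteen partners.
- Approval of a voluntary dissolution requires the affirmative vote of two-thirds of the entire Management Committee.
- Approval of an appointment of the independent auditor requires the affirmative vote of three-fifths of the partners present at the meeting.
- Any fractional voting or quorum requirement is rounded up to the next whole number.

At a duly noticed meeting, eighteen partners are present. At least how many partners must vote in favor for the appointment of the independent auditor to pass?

11

The appointment of the independent auditor requires three-fifths of the partners present (18).
3/5 of 18 = 10.80, rounded up to 11.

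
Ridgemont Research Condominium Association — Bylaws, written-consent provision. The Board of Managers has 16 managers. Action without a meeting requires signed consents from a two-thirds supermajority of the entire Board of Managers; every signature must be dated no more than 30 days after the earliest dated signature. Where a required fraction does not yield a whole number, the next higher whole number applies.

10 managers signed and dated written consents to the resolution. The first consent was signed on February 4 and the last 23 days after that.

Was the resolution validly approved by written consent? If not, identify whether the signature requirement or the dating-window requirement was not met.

Not effective — insufficient signatures.

Signatures required: a two-thirds supermajority of 16 — 2/3 of 16 = 10.67, rounded up to 11, so 11 needed; 10 signed. Insufficient.
Dating window: the latest signature is 23 days after the earliest; the limit is 30 days. Within the window.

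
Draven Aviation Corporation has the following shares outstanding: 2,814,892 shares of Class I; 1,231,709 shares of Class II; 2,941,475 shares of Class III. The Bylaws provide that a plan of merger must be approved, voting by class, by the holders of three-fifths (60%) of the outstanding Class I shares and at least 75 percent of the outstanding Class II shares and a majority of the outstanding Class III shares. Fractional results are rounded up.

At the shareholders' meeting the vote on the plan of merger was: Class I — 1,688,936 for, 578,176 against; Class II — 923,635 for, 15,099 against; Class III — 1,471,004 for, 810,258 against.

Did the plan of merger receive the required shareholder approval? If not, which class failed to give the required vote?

Class I: 3/5 of 2814892 = 1688935.20, rounded up to 1688936; 1,688,936 required, 1,688,936 in favor — approved.
Class II: 3/4 of 1231709 = 923781.75, rounded up to 923782; 923,782 required, 923,635 in favor — not approved.
Class III: a majority of 2941475 is 1470738; 1,470,738 required, 1,471,004 in favor — approved.

Not approved — the Class II shares did not give the required vote.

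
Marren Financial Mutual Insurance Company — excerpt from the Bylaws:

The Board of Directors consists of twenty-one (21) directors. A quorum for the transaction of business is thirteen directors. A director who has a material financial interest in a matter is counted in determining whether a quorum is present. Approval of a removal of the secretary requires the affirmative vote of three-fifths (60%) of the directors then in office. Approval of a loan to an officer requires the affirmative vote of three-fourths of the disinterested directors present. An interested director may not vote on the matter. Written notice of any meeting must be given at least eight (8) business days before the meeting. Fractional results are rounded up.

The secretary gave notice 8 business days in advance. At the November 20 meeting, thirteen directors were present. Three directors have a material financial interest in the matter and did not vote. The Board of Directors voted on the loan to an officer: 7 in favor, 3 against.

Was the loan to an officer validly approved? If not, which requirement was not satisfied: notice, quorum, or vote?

Invalid — vote requirement not satisfied.

Notice: 8 business days given; 8 required (8 ≥ 8). Satisfied.
Quorum: 13 present (interested directors count toward quorum); quorum is 13. Satisfied.
Vote: the loan to an officer requires three-fourths of the disinterested directors present (13 − 3 = 10). 3/4 of 10 = 7.50, rounded up to 8, so 8 affirmative votes are needed; 7 voted in favor. Not satisfied.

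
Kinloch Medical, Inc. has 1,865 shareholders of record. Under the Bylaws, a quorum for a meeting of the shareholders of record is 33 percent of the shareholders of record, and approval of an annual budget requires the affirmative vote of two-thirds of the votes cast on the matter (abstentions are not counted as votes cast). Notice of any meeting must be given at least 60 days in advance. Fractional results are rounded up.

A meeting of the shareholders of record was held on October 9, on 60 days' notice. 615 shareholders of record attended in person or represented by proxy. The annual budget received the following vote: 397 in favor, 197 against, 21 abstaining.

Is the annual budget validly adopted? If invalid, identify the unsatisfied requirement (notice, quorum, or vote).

Notice: 60 days given; 60 required. Satisfied.
Quorum: 33% of 1,865 = 615.45, rounded up to 616; 615 present. Not satisfied.
Vote: requires two-thirds of the votes cast (615 − 21 abstaining = 594); 2/3 of 594 = 396, so 396 needed; 397 in favor. Satisfied.

Invalid — quorum requirement not satisfied.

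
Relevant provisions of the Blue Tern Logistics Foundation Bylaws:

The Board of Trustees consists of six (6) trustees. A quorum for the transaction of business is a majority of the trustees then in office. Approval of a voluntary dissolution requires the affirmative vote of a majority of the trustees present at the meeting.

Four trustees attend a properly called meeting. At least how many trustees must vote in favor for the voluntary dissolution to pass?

The voluntary dissolution requires a majority of the trustees present (4).
A majority of 4 is 3.

3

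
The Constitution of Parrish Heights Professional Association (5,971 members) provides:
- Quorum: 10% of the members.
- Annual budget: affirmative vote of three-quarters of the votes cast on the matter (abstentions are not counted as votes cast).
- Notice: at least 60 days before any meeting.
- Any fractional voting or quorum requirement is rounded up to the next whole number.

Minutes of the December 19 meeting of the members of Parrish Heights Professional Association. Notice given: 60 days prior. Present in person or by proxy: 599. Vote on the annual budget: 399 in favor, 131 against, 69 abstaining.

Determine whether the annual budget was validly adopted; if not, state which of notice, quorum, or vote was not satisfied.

Valid — all requirements satisfied.

Notice: 60 days given; 60 required. Satisfied.
Quorum: 10% of 5,971 = 597.10, rounded up to 598; 599 present. Satisfied.
Vote: requires three-fourths of the votes cast (599 − 69 abstaining = 530); 3/4 of 530 = 397.50, rounded up to 398, so 398 needed; 399 in favor. Satisfied.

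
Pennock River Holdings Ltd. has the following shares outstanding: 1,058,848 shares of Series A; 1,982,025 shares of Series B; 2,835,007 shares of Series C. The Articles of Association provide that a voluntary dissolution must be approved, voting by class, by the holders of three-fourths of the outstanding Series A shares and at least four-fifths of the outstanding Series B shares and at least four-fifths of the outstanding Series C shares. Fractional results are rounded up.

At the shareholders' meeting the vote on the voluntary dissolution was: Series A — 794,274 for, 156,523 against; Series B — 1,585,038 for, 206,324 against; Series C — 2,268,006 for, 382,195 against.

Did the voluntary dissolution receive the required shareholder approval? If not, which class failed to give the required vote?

Series A: 3/4 of 1058848 = 794136; 794,136 required, 794,274 in favor — approved.
Series B: 4/5 of 1982025 = 1585620; 1,585,620 required, 1,585,038 in favor — not approved.
Series C: 4/5 of 2835007 = 2268005.60, rounded up to 2268006; 2,268,006 required, 2,268,006 in favor — approved.

Not approved — the Series B shares did not give the required vote.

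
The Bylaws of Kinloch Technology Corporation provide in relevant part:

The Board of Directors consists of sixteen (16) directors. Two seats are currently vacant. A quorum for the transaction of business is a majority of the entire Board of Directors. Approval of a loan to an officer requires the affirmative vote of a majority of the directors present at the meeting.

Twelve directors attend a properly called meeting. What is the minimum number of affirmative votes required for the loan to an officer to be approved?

7

The loan to an officer requires a majority of the directors present (12).
A majority of 12 is 7.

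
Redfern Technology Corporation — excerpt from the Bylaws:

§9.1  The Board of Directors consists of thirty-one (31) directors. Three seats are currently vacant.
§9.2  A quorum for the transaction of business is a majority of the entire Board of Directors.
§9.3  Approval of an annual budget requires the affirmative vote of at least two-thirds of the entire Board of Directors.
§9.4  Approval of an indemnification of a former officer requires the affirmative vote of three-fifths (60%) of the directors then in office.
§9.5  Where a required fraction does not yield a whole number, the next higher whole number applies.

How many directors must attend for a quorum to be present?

16

A majority of 31 is 16.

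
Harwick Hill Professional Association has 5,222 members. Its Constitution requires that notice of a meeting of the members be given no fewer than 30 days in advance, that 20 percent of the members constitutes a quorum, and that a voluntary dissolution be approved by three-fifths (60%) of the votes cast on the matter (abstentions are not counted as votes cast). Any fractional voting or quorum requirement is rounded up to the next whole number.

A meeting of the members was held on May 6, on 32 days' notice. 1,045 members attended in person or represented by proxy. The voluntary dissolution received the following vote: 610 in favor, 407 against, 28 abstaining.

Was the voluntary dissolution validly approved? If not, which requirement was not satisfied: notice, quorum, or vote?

Notice: 32 days given; 30 required. Satisfied.
Quorum: 20% of 5,222 = 1,044.40, rounded up to 1,045; 1,045 present. Satisfied.
Vote: requires three-fifths of the votes cast (1,045 − 28 abstaining = 1,017); 3/5 of 1017 = 610.20, rounded up to 611, so 611 needed; 610 in favor. Not satisfied.

Invalid — vote requirement not satisfied.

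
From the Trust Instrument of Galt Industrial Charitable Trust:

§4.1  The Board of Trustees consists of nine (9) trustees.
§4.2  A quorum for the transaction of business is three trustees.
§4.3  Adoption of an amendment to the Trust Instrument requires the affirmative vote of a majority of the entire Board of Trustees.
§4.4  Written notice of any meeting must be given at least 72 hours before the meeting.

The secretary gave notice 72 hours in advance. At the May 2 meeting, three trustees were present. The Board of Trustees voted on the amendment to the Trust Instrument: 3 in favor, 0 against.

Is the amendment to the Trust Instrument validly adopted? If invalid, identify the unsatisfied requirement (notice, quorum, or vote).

Notice: 72 hours given; 72 required (72 ≥ 72). Satisfied.
Quorum: 3 present; quorum is 3. Satisfied.
Vote: the amendment to the Trust Instrument requires a majority of the entire Board of Trustees (9). A majority of 9 is 5, so 5 affirmative votes are needed; 3 voted in favor. Not satisfied.

Invalid — vote requirement not satisfied.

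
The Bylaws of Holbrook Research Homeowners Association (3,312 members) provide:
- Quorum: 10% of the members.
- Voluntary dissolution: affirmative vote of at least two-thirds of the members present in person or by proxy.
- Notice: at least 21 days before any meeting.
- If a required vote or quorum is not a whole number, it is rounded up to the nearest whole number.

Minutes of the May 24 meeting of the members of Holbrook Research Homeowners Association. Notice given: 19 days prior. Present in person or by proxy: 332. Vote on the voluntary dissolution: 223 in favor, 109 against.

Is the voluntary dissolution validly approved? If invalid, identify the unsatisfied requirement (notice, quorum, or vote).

Invalid — notice requirement not satisfied.

Notice: 19 days given; 21 required. Not satisfied.
Quorum: 10% of 3,312 = 331.20, rounded up to 332; 332 present. Satisfied.
Vote: requires two-thirds of those present (332); 2/3 of 332 = 221.33, rounded up to 222, so 222 needed; 223 in favor. Satisfied.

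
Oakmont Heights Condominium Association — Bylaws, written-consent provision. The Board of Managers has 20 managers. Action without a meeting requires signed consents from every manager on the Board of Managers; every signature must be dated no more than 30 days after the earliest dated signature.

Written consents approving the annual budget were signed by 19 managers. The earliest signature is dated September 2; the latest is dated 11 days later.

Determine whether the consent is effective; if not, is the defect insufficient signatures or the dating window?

Not effective — insufficient signatures.

Signatures required: all of 20 — unanimous means all 20, so 20 needed; 19 signed. Insufficient.
Dating window: the latest signature is 11 days after the earliest; the limit is 30 days. Within the window.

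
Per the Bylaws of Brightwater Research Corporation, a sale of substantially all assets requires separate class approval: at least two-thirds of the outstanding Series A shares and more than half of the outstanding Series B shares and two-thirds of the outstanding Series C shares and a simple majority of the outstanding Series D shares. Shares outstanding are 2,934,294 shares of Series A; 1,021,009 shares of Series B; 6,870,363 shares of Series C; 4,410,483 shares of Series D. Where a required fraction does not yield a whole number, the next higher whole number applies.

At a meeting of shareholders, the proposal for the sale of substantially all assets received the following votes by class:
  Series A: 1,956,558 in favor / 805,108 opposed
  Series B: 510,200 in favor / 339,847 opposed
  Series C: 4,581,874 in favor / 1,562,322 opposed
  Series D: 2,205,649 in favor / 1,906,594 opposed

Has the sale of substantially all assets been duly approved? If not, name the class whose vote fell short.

Not approved — the Series B shares did not give the required vote.

Series A: 2/3 of 2934294 = 1956196; 1,956,196 required, 1,956,558 in favor — approved.
Series B: a majority of 1021009 is 510505; 510,505 required, 510,200 in favor — not approved.
Series C: 2/3 of 6870363 = 4580242; 4,580,242 required, 4,581,874 in favor — approved.
Series D: a majority of 4410483 is 2205242; 2,205,242 required, 2,205,649 in favor — approved.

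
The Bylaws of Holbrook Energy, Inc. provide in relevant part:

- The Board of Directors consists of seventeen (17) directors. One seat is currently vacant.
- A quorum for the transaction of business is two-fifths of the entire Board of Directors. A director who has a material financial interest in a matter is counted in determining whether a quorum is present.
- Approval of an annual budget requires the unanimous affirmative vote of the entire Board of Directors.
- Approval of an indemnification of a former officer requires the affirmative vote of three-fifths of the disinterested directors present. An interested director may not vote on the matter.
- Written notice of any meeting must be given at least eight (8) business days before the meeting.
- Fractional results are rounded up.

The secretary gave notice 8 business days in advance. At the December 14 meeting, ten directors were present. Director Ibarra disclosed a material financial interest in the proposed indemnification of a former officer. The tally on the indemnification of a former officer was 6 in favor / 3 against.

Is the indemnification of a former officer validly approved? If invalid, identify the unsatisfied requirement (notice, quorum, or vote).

Valid — all requirements satisfied.

Notice: 8 business days given; 8 required (8 ≥ 8). Satisfied.
Quorum: 10 present (interested directors count toward quorum); quorum is 7. Satisfied.
Vote: the indemnification of a former officer requires three-fifths of the disinterested directors present (10 − 1 = 9). 3/5 of 9 = 5.40, rounded up to 6, so 6 affirmative votes are needed; 6 voted in favor. Satisfied.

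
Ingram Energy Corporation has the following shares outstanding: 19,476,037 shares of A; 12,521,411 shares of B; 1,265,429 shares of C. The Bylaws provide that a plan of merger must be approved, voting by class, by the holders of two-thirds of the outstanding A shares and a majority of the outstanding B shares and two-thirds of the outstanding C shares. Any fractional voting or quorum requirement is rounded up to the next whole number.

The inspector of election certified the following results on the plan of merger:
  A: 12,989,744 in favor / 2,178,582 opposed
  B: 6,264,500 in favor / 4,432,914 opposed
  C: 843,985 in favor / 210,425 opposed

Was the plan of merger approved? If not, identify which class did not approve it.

Approved — every class gave the required vote.

A: 2/3 of 19476037 = 12984024.67, rounded up to 12984025; 12,984,025 required, 12,989,744 in favor — approved.
B: a majority of 12521411 is 6260706; 6,260,706 required, 6,264,500 in favor — approved.
C: 2/3 of 1265429 = 843619.33, rounded up to 843620; 843,620 required, 843,985 in favor — approved.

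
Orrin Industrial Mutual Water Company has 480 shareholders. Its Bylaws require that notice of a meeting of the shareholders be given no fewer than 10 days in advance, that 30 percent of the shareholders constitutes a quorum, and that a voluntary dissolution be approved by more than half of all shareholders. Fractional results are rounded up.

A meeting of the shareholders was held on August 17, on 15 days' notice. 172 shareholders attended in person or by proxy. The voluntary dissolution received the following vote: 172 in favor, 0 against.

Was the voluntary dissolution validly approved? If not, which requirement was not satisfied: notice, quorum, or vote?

Invalid — vote requirement not satisfied.

Notice: 15 days given; 10 required. Satisfied.
Quorum: 30% of 480 = 144; 172 present. Satisfied.
Vote: requires a majority of all shareholders (480); a majority of 480 is 241, so 241 needed; 172 in favor. Not satisfied.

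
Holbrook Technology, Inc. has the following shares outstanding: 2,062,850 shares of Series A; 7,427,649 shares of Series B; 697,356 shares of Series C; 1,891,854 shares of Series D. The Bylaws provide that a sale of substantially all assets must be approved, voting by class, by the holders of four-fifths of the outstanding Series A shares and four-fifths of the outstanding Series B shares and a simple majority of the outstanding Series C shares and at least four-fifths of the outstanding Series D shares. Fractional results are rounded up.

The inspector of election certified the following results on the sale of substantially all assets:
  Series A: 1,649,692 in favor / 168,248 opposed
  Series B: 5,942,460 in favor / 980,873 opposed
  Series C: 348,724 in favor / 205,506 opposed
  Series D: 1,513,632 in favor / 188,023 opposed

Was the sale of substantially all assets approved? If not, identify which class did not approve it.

Not approved — the Series A shares did not give the required vote.

Series A: 4/5 of 2062850 = 1650280; 1,650,280 required, 1,649,692 in favor — not approved.
Series B: 4/5 of 7427649 = 5942119.20, rounded up to 5942120; 5,942,120 required, 5,942,460 in favor — approved.
Series C: a majority of 697356 is 348679; 348,679 required, 348,724 in favor — approved.
Series D: 4/5 of 1891854 = 1513483.20, rounded up to 1513484; 1,513,484 required, 1,513,632 in favor — approved.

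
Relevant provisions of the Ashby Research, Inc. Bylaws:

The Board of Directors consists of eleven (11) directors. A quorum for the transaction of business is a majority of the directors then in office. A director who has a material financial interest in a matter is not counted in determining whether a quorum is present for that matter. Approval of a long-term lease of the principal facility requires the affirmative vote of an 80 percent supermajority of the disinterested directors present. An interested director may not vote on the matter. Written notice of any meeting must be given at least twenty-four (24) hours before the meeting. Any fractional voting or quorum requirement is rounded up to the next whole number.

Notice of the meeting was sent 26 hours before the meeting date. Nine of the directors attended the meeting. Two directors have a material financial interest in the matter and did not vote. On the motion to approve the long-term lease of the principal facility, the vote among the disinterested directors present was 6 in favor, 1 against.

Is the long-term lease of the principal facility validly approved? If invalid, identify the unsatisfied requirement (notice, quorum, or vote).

Notice: 26 hours given; 24 required (26 ≥ 24). Satisfied.
Quorum: 9 present, but the 2 interested directors do not count, leaving 7. Quorum is 6. Satisfied.
Vote: the long-term lease of the principal facility requires four-fifths of the disinterested directors present (9 − 2 = 7). 4/5 of 7 = 5.60, rounded up to 6, so 6 affirmative votes are needed; 6 voted in favor. Satisfied.

Valid — all requirements satisfied.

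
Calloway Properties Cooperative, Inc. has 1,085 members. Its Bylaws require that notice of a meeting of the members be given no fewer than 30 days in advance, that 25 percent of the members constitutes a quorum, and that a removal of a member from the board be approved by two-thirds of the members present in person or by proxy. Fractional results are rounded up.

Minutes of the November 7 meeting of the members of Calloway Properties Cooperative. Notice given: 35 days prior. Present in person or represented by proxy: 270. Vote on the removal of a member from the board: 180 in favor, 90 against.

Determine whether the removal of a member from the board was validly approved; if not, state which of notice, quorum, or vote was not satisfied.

Notice: 35 days given; 30 required. Satisfied.
Quorum: 25% of 1,085 = 271.25, rounded up to 272; 270 present. Not satisfied.
Vote: requires two-thirds of those present (270); 2/3 of 270 = 180, so 180 needed; 180 in favor. Satisfied.

Invalid — quorum requirement not satisfied.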